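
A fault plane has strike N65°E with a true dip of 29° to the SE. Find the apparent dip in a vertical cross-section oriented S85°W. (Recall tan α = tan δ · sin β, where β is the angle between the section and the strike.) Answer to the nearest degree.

The strike is N65°E and the section trends S85°W; the acute angle between them is β = 20°.
tan α = tan 29° × sin 20° = 0.5543 × 0.3420 = 0.1896
α = arctan(0.1896) = 10.74°

11°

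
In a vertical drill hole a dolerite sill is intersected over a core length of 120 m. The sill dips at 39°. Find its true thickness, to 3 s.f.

True thickness t = h · cos(dip) = 120 × cos 39°
t = 120 × 0.7771 = 93.258 m

93.3 m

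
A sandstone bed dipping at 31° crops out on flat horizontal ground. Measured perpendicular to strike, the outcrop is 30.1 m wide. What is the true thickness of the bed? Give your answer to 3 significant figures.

15.5 m

True thickness t = w · sin(dip) = 30.1 × sin 31°
t = 30.1 × 0.5150 = 15.503 m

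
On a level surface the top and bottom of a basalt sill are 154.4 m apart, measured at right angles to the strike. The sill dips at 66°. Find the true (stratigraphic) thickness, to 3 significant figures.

141 m

True thickness t = w · sin(dip) = 154.4 × sin 66°
t = 154.4 × 0.9135 = 141.051 m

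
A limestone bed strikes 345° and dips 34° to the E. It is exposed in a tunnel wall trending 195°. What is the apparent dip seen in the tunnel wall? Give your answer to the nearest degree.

19°

The strike is 345° and the section trends 195°; the acute angle between them is β = 30°.
tan α = tan 34° × sin 30° = 0.6745 × 0.5000 = 0.3373
α = arctan(0.3373) = 18.64°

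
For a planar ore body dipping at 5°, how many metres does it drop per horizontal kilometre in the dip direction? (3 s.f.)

87.5 m

drop per km = 1000 × tan 5° = 1000 × 0.0875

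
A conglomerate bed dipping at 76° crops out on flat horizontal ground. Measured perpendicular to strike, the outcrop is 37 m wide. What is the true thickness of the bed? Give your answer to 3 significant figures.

35.9 m

True thickness t = w · sin(dip) = 37 × sin 76°
t = 37 × 0.9703 = 35.901 m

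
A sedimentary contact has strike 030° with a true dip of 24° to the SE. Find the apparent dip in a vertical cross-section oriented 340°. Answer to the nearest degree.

The strike is 030° and the section trends 340°; the acute angle between them is β = 50°.
tan α = tan 24° × sin 50° = 0.4452 × 0.7660 = 0.3411
apparent dip = arctan 0.3411 = 18.83°

19°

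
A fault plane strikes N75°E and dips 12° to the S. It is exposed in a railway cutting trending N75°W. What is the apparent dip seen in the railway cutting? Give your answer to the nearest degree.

6°

The strike is N75°E and the section trends N75°W; the acute angle between them is β = 30°.
tan α = tan 12° × sin 30° = 0.2126 × 0.5000 = 0.1063
α = arctan(0.1063) = 6.07°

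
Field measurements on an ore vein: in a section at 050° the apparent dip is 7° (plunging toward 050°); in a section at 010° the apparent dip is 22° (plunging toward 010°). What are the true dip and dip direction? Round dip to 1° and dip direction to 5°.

Represent each trace as a vector plunging at its apparent dip toward its trend (east-north-up frame): v₁ = (0.760, 0.638, -0.122), v₂ = (0.161, 0.913, -0.375).
Cross product v₁ × v₂ gives the pole to the plane: n ∝ (-0.128, 0.265, 0.592).
True dip = arccos(n_z / |n|) = arccos(0.8953) = 26.5°.
Dip direction = azimuth of (n_x, n_y) = atan2(-0.128, 0.265) = 334°.

true dip 26°, dip direction 335°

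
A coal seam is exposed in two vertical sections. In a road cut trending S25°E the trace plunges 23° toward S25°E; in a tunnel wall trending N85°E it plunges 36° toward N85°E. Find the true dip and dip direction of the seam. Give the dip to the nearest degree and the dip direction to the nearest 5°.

true dip 37°, dip direction 100°

Represent each trace as a vector plunging at its apparent dip toward its trend (east-north-up frame): v₁ = (0.389, -0.834, -0.391), v₂ = (0.806, 0.071, -0.588).
Cross product v₁ × v₂ gives the pole to the plane: n ∝ (0.518, -0.086, 0.700).
tan δ = √(n_x²+n_y²)/n_z = 0.525/0.700, so δ = 36.9°.
Dip direction = atan2(0.518, -0.086) = 99° (azimuth of n's horizontal projection).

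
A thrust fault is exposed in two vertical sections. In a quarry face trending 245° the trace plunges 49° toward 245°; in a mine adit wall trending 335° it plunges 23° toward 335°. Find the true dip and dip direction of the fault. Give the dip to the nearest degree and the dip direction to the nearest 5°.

Each apparent-dip line lies in the plane. As unit vectors (x east, y north, z up), v₁ plunges 49°→245° and v₂ plunges 23°→335°.
The plane normal is n = v₁ × v₂ ∝ (-0.738, -0.061, 0.604).
tan δ = √(n_x²+n_y²)/n_z = 0.740/0.604, so δ = 50.8°.
Dip direction = atan2(-0.738, -0.061) = 265° (azimuth of n's horizontal projection).

true dip 51°, dip direction 265°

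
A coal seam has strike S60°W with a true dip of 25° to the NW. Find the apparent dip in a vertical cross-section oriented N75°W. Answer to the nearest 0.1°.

18.2°

The section lies 45° from the strike.
tan α = tan 25° × sin 45° = 0.4663 × 0.7071 = 0.3297
apparent dip = arctan 0.3297 = 18.25°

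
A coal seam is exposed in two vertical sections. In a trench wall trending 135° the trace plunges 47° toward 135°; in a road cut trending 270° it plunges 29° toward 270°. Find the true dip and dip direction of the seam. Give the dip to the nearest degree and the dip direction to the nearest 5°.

Each apparent-dip line lies in the plane. As unit vectors (x east, y north, z up), v₁ plunges 47°→135° and v₂ plunges 29°→270°.
n = v₁ × v₂ = (-0.234, -0.873, 0.422) (taken with n_z > 0).
True dip = arccos(n_z / |n|) = arccos(0.4227) = 65.0°.
Dip direction = atan2(-0.234, -0.873) = 195° (azimuth of n's horizontal projection).

true dip 65°, dip direction 195°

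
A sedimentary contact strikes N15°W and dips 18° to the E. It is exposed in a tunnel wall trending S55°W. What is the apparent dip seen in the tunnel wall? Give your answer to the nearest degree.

17°

The section lies 70° from the strike.
tan α = tan 18° × sin 70° = 0.3249 × 0.9397 = 0.3053
α = arctan(0.3053) = 16.98°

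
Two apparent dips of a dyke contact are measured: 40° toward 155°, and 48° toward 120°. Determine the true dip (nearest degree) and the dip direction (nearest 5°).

true dip 48°, dip direction 115°

The two traces are lines in the plane: v₁ = (sin 155°·cos 40°, cos 155°·cos 40°, −sin 40°), v₂ = (sin 120°·cos 48°, cos 120°·cos 48°, −sin 48°).
Cross product v₁ × v₂ gives the pole to the plane: n ∝ (0.301, -0.132, 0.294).
tan δ = √(n_x²+n_y²)/n_z = 0.329/0.294, so δ = 48.2°.
Dip direction = atan2(0.301, -0.132) = 114° (azimuth of n's horizontal projection).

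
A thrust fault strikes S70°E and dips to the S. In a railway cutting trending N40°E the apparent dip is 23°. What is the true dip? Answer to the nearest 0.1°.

24.3°

The section is 70° from the strike.
tan δ = tan α / sin β = tan 23° / sin 70° = 0.4245 / 0.9397 = 0.4517
δ = arctan(0.4517) = 24.31°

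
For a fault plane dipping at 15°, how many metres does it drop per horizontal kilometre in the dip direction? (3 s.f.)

268 m

drop per km = 1000 × tan 15° = 1000 × 0.2679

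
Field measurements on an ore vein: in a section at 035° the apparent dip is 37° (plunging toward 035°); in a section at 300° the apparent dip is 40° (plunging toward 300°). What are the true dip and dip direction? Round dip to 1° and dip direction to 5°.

true dip 50°, dip direction 345°

Represent each trace as a vector plunging at its apparent dip toward its trend (east-north-up frame): v₁ = (0.458, 0.654, -0.602), v₂ = (-0.663, 0.383, -0.643).
n = v₁ × v₂ = (-0.190, 0.694, 0.609) (taken with n_z > 0).
True dip = arccos(n_z / |n|) = arccos(0.6465) = 49.7°.
Dip direction = atan2(-0.190, 0.694) = 345° (azimuth of n's horizontal projection).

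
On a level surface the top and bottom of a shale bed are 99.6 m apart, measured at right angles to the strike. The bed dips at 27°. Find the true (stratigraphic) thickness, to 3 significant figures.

True thickness t = w · sin(dip) = 99.6 × sin 27°
t = 99.6 × 0.4540 = 45.217 m

45.2 m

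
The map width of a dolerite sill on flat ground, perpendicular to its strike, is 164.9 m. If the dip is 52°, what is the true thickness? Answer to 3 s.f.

True thickness t = w · sin(dip) = 164.9 × sin 52°
t = 164.9 × 0.7880 = 129.943 m

130 m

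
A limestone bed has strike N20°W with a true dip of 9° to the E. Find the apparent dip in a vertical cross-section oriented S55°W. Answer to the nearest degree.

Angle between strike (N20°W) and section (S55°W): β = 75°.
tan(apparent dip) = tan 9° · sin 75° = 0.1530
α = arctan(0.1530) = 8.70°

9°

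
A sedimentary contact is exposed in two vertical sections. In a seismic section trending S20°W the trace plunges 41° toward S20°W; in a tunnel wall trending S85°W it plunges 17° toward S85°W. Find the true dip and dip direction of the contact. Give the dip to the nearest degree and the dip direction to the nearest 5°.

true dip 41°, dip direction 195°

Represent each trace as a vector plunging at its apparent dip toward its trend (east-north-up frame): v₁ = (-0.258, -0.709, -0.656), v₂ = (-0.953, -0.083, -0.292).
Cross product v₁ × v₂ gives the pole to the plane: n ∝ (-0.153, -0.550, 0.654).
True dip = arccos(n_z / |n|) = arccos(0.7537) = 41.1°.
Dip direction = azimuth of (n_x, n_y) = atan2(-0.153, -0.550) = 196°.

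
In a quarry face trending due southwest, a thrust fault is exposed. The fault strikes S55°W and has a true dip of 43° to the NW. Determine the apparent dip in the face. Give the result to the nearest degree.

9°

Angle between strike (S55°W) and section (due southwest): β = 10°.
tan α = tan 43° × sin 10° = 0.9325 × 0.1736 = 0.1619
α = arctan(0.1619) = 9.20°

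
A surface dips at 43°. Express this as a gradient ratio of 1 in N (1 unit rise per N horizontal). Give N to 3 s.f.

1 in 1.07

1 : N means tan θ = 1/N, so N = 1/tan 43° = 1/0.9325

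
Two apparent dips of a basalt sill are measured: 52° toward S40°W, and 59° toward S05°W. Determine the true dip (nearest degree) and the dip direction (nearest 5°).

Represent each trace as a vector plunging at its apparent dip toward its trend (east-north-up frame): v₁ = (-0.396, -0.472, -0.788), v₂ = (-0.045, -0.513, -0.857).
Cross product v₁ × v₂ gives the pole to the plane: n ∝ (-0.000, -0.304, 0.182).
True dip = arccos(n_z / |n|) = arccos(0.5136) = 59.1°.
Dip direction = azimuth of (n_x, n_y) = atan2(-0.000, -0.304) = 180°.

true dip 59°, dip direction 180°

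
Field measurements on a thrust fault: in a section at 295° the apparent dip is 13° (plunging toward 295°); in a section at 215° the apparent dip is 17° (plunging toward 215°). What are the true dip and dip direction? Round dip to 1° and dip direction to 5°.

Represent each trace as a vector plunging at its apparent dip toward its trend (east-north-up frame): v₁ = (-0.883, 0.412, -0.225), v₂ = (-0.549, -0.783, -0.292).
Cross product v₁ × v₂ gives the pole to the plane: n ∝ (-0.297, -0.135, 0.918).
tan δ = √(n_x²+n_y²)/n_z = 0.326/0.918, so δ = 19.5°.
Dip direction = atan2(-0.297, -0.135) = 246° (azimuth of n's horizontal projection).

true dip 20°, dip direction 245°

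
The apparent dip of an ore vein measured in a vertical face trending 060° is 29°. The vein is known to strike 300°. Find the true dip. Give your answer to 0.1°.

32.6°

The section is 60° from the strike.
tan(true dip) = tan 29° / sin 60° = 0.6401
δ = arctan(0.6401) = 32.62°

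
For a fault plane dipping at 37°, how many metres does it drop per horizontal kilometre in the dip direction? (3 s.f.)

drop per km = 1000 × tan 37° = 1000 × 0.7536

754 m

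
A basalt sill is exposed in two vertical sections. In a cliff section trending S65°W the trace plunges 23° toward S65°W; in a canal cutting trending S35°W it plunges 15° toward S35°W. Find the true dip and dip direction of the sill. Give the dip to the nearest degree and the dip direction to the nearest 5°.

true dip 25°, dip direction 270°

Represent each trace as a vector plunging at its apparent dip toward its trend (east-north-up frame): v₁ = (-0.834, -0.389, -0.391), v₂ = (-0.554, -0.791, -0.259).
n = v₁ × v₂ = (-0.208, 0.001, 0.445) (taken with n_z > 0).
Dip δ = arctan(|n_h|/n_z) = arctan(0.208/0.445) = 25.1°.
The horizontal component of n points toward azimuth atan2(n_x, n_y) = 270°, the dip direction.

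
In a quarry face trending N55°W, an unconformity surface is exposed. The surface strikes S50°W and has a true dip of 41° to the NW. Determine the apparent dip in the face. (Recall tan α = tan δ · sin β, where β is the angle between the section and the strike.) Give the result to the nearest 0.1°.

The strike is S50°W and the section trends N55°W; the acute angle between them is β = 75°.
tan α = tan 41° × sin 75° = 0.8693 × 0.9659 = 0.8397
α = arctan(0.8397) = 40.02°

40.0°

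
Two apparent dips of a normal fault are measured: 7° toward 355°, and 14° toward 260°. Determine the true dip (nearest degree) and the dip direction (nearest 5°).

Represent each trace as a vector plunging at its apparent dip toward its trend (east-north-up frame): v₁ = (-0.087, 0.989, -0.122), v₂ = (-0.956, -0.168, -0.242).
n = v₁ × v₂ = (-0.260, 0.096, 0.959) (taken with n_z > 0).
tan δ = √(n_x²+n_y²)/n_z = 0.277/0.959, so δ = 16.1°.
Dip direction = azimuth of (n_x, n_y) = atan2(-0.260, 0.096) = 290°.

true dip 16°, dip direction 290°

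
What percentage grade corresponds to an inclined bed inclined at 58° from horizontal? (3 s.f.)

160%

grade % = 100 × tan 58° = 100 × 1.6003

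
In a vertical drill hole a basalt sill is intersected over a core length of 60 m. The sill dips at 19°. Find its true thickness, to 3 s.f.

True thickness t = h · cos(dip) = 60 × cos 19°
t = 60 × 0.9455 = 56.731 m

56.7 m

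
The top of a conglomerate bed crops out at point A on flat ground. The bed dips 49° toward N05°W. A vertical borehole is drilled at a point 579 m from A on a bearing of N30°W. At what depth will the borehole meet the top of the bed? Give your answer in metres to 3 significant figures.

The hole lies 25° from the dip direction, so the down-dip offset is 579 × cos 25° = 524.75 m.
Depth = down-dip offset × tan(dip) = 524.75 × tan 49° = 524.75 × 1.1504
Depth = 603.66 m

604 m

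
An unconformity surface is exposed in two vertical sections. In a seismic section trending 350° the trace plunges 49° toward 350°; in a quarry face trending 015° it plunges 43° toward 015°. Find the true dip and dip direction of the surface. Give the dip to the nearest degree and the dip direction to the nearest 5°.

Each apparent-dip line lies in the plane. As unit vectors (x east, y north, z up), v₁ plunges 49°→350° and v₂ plunges 43°→015°.
The plane normal is n = v₁ × v₂ ∝ (-0.093, 0.221, 0.203).
tan δ = √(n_x²+n_y²)/n_z = 0.239/0.203, so δ = 49.7°.
Dip direction = atan2(-0.093, 0.221) = 337° (azimuth of n's horizontal projection).

true dip 50°, dip direction 335°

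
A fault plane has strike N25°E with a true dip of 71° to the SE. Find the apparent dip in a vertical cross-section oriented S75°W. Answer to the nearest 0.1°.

Angle between strike (N25°E) and section (S75°W): β = 50°.
tan(apparent dip) = tan 71° · sin 50° = 2.2248
α = arctan(2.2248) = 65.80°

65.8°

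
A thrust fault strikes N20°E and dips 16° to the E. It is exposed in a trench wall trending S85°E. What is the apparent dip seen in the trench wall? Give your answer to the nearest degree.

The strike is N20°E and the section trends S85°E; the acute angle between them is β = 75°.
tan α = tan 16° × sin 75° = 0.2867 × 0.9659 = 0.2770
apparent dip = arctan 0.2770 = 15.48°

15°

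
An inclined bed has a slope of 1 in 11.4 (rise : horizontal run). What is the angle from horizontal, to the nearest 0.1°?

tan θ = 1/11.4 = 0.0877
θ = arctan(0.0877) = 5.01°

5.0°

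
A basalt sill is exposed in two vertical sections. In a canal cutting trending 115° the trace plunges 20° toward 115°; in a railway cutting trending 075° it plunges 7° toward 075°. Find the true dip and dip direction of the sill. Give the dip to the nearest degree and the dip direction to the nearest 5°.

true dip 24°, dip direction 150°

Each apparent-dip line lies in the plane. As unit vectors (x east, y north, z up), v₁ plunges 20°→115° and v₂ plunges 7°→075°.
The plane normal is n = v₁ × v₂ ∝ (0.136, -0.224, 0.600).
True dip = arccos(n_z / |n|) = arccos(0.9162) = 23.6°.
Dip direction = atan2(0.136, -0.224) = 149° (azimuth of n's horizontal projection).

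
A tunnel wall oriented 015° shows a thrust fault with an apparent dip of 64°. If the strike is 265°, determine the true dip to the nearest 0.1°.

The section is 70° from the strike.
tan(true dip) = tan 64° / sin 70° = 2.1819
true dip = arctan 2.1819 = 65.38°

65.4°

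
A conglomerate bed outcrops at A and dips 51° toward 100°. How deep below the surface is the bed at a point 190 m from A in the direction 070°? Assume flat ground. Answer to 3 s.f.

The hole lies 30° from the dip direction, so the down-dip offset is 190 × cos 30° = 164.54 m.
Depth = down-dip offset × tan(dip) = 164.54 × tan 51° = 164.54 × 1.2349
Depth = 203.20 m

203 m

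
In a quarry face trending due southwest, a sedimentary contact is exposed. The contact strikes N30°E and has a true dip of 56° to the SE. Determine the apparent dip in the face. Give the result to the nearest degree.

The section lies 15° from the strike.
tan(apparent dip) = tan 56° · sin 15° = 0.3837
α = arctan(0.3837) = 20.99°

21°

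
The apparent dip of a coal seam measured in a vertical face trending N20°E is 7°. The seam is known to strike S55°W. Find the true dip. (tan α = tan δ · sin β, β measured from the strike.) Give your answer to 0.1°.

β = acute angle between strike S55°W and section N20°E = 35°.
tan(true dip) = tan 7° / sin 35° = 0.2141
δ = arctan(0.2141) = 12.08°

12.1°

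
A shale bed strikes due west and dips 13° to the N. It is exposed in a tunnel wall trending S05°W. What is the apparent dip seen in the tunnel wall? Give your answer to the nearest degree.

The strike is due west and the section trends S05°W; the acute angle between them is β = 85°.
tan(apparent dip) = tan 13° · sin 85° = 0.2300
α = arctan(0.2300) = 12.95°

13°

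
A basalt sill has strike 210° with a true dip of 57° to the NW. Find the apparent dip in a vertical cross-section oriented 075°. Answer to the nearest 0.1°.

Angle between strike (210°) and section (075°): β = 45°.
tan(apparent dip) = tan 57° · sin 45° = 1.0888
α = arctan(1.0888) = 47.44°

47.4°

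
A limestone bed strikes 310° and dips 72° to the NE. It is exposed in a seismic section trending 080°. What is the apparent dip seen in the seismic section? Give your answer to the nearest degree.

The section lies 50° from the strike.
tan(apparent dip) = tan 72° · sin 50° = 2.3576
apparent dip = arctan 2.3576 = 67.02°

67°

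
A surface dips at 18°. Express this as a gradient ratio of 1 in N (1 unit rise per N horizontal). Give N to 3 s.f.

1 : N means tan θ = 1/N, so N = 1/tan 18° = 1/0.3249

1 in 3.08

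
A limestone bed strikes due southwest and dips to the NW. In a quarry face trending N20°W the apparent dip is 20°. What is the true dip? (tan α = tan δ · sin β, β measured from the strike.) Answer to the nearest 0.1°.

β = acute angle between strike due southwest and section N20°W = 65°.
tan(true dip) = tan 20° / sin 65° = 0.4016
true dip = arctan 0.4016 = 21.88°

21.9°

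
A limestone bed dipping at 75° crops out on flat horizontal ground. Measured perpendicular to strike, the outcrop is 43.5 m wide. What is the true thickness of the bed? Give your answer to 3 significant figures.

42.0 m

True thickness t = w · sin(dip) = 43.5 × sin 75°
t = 43.5 × 0.9659 = 42.018 m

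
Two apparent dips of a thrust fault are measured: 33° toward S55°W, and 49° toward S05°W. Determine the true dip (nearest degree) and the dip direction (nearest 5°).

The two traces are lines in the plane: v₁ = (sin 235°·cos 33°, cos 235°·cos 33°, −sin 33°), v₂ = (sin 185°·cos 49°, cos 185°·cos 49°, −sin 49°).
n = v₁ × v₂ = (0.007, -0.487, 0.421) (taken with n_z > 0).
True dip = arccos(n_z / |n|) = arccos(0.6541) = 49.1°.
Dip direction = atan2(0.007, -0.487) = 179° (azimuth of n's horizontal projection).

true dip 49°, dip direction 180°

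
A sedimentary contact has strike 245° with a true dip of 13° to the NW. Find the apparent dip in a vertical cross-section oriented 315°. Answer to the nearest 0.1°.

12.2°

The strike is 245° and the section trends 315°; the acute angle between them is β = 70°.
tan α = tan 13° × sin 70° = 0.2309 × 0.9397 = 0.2169
apparent dip = arctan 0.2169 = 12.24°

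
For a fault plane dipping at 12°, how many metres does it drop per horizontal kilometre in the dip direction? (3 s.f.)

213 m

drop per km = 1000 × tan 12° = 1000 × 0.2126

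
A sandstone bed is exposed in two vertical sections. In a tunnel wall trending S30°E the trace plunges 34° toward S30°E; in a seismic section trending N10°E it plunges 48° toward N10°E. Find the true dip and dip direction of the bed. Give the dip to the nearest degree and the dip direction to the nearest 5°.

Each apparent-dip line lies in the plane. As unit vectors (x east, y north, z up), v₁ plunges 34°→S30°E and v₂ plunges 48°→N10°E.
Cross product v₁ × v₂ gives the pole to the plane: n ∝ (0.902, 0.243, 0.357).
tan δ = √(n_x²+n_y²)/n_z = 0.934/0.357, so δ = 69.1°.
The horizontal component of n points toward azimuth atan2(n_x, n_y) = 75°, the dip direction.

true dip 69°, dip direction 075°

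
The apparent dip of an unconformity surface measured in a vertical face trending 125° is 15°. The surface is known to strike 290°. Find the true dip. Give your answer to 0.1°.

β = acute angle between strike 290° and section 125° = 15°.
tan(true dip) = tan 15° / sin 15° = 1.0353
true dip = arctan 1.0353 = 45.99°

46.0°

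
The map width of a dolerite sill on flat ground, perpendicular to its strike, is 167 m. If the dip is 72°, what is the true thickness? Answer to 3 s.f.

159 m

True thickness t = w · sin(dip) = 167 × sin 72°
t = 167 × 0.9511 = 158.826 m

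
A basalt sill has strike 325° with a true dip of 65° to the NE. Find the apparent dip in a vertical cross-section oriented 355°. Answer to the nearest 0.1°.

Angle between strike (325°) and section (355°): β = 30°.
tan(apparent dip) = tan 65° · sin 30° = 1.0723
α = arctan(1.0723) = 47.00°

47.0°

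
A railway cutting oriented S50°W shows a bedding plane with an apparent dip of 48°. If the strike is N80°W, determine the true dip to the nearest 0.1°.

β = acute angle between strike N80°W and section S50°W = 50°.
tan(true dip) = tan 48° / sin 50° = 1.4498
true dip = arctan 1.4498 = 55.40°

55.4°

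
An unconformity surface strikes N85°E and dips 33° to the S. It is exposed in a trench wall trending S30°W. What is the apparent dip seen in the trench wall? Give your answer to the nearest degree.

The section lies 55° from the strike.
tan(apparent dip) = tan 33° · sin 55° = 0.5320
α = arctan(0.5320) = 28.01°

28°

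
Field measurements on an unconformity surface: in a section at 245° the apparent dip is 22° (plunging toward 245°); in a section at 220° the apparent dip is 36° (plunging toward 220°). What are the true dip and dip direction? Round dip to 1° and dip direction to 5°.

true dip 43°, dip direction 180°

The two traces are lines in the plane: v₁ = (sin 245°·cos 22°, cos 245°·cos 22°, −sin 22°), v₂ = (sin 220°·cos 36°, cos 220°·cos 36°, −sin 36°).
n = v₁ × v₂ = (-0.002, -0.299, 0.317) (taken with n_z > 0).
tan δ = √(n_x²+n_y²)/n_z = 0.299/0.317, so δ = 43.3°.
The horizontal component of n points toward azimuth atan2(n_x, n_y) = 180°, the dip direction.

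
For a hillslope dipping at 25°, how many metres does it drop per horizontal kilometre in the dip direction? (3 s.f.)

drop per km = 1000 × tan 25° = 1000 × 0.4663

466 m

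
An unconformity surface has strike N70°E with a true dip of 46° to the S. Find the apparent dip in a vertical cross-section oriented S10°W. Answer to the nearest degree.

42°

Angle between strike (N70°E) and section (S10°W): β = 60°.
tan α = tan 46° × sin 60° = 1.0355 × 0.8660 = 0.8968
apparent dip = arctan 0.8968 = 41.89°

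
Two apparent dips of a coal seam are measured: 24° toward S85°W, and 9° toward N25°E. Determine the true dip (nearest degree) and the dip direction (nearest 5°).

The two traces are lines in the plane: v₁ = (sin 265°·cos 24°, cos 265°·cos 24°, −sin 24°), v₂ = (sin 25°·cos 9°, cos 25°·cos 9°, −sin 9°).
n = v₁ × v₂ = (-0.377, 0.312, 0.781) (taken with n_z > 0).
Dip δ = arctan(|n_h|/n_z) = arctan(0.489/0.781) = 32.0°.
The horizontal component of n points toward azimuth atan2(n_x, n_y) = 310°, the dip direction.

true dip 32°, dip direction 310°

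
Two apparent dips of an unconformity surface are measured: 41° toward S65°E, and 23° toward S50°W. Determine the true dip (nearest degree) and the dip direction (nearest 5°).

The two traces are lines in the plane: v₁ = (sin 115°·cos 41°, cos 115°·cos 41°, −sin 41°), v₂ = (sin 230°·cos 23°, cos 230°·cos 23°, −sin 23°).
Cross product v₁ × v₂ gives the pole to the plane: n ∝ (0.264, -0.730, 0.630).
tan δ = √(n_x²+n_y²)/n_z = 0.776/0.630, so δ = 50.9°.
Dip direction = atan2(0.264, -0.730) = 160° (azimuth of n's horizontal projection).

true dip 51°, dip direction 160°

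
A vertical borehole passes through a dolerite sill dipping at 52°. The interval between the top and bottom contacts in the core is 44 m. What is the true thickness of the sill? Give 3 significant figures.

27.1 m

True thickness t = h · cos(dip) = 44 × cos 52°
t = 44 × 0.6157 = 27.089 m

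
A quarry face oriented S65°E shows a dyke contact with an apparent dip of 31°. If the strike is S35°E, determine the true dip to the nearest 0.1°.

50.2°

The section is 30° from the strike.
tan δ = tan α / sin β = tan 31° / sin 30° = 0.6009 / 0.5000 = 1.2017
true dip = arctan 1.2017 = 50.23°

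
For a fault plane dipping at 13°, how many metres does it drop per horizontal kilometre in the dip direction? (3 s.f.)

231 m

drop per km = 1000 × tan 13° = 1000 × 0.2309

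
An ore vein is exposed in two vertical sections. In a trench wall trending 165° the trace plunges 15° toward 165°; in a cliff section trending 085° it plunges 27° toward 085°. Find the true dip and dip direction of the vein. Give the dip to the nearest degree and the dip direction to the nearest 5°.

Each apparent-dip line lies in the plane. As unit vectors (x east, y north, z up), v₁ plunges 15°→165° and v₂ plunges 27°→085°.
Cross product v₁ × v₂ gives the pole to the plane: n ∝ (0.444, -0.116, 0.848).
Dip δ = arctan(|n_h|/n_z) = arctan(0.459/0.848) = 28.4°.
Dip direction = atan2(0.444, -0.116) = 105° (azimuth of n's horizontal projection).

true dip 28°, dip direction 105°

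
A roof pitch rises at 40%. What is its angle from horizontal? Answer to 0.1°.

tan θ = 40/100 = 0.4000
θ = arctan(0.4000) = 21.80°

21.8°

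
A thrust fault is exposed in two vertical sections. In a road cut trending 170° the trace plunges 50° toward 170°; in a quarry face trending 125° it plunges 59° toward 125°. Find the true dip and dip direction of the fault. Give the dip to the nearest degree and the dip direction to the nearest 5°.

The two traces are lines in the plane: v₁ = (sin 170°·cos 50°, cos 170°·cos 50°, −sin 50°), v₂ = (sin 125°·cos 59°, cos 125°·cos 59°, −sin 59°).
n = v₁ × v₂ = (0.316, -0.228, 0.234) (taken with n_z > 0).
Dip δ = arctan(|n_h|/n_z) = arctan(0.390/0.234) = 59.0°.
The horizontal component of n points toward azimuth atan2(n_x, n_y) = 126°, the dip direction.

true dip 59°, dip direction 125°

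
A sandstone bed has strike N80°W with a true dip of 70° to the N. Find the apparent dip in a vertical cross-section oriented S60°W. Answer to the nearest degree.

60°

The strike is N80°W and the section trends S60°W; the acute angle between them is β = 40°.
tan α = tan 70° × sin 40° = 2.7475 × 0.6428 = 1.7660
apparent dip = arctan 1.7660 = 60.48°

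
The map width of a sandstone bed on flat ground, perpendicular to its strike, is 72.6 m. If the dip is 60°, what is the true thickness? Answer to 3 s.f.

True thickness t = w · sin(dip) = 72.6 × sin 60°
t = 72.6 × 0.8660 = 62.873 m

62.9 m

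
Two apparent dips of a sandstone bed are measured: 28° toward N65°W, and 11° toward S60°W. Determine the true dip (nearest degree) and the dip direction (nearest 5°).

true dip 29°, dip direction 310°

Represent each trace as a vector plunging at its apparent dip toward its trend (east-north-up frame): v₁ = (-0.800, 0.373, -0.469), v₂ = (-0.850, -0.491, -0.191).
n = v₁ × v₂ = (-0.302, 0.246, 0.710) (taken with n_z > 0).
Dip δ = arctan(|n_h|/n_z) = arctan(0.389/0.710) = 28.7°.
Dip direction = atan2(-0.302, 0.246) = 309° (azimuth of n's horizontal projection).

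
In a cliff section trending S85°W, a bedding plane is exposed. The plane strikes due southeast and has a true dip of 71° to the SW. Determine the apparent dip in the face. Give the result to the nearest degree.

Angle between strike (due southeast) and section (S85°W): β = 50°.
tan(apparent dip) = tan 71° · sin 50° = 2.2248
apparent dip = arctan 2.2248 = 65.80°

66°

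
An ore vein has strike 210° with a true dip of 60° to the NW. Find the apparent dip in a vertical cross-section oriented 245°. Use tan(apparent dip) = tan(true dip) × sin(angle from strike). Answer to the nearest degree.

The strike is 210° and the section trends 245°; the acute angle between them is β = 35°.
tan(apparent dip) = tan 60° · sin 35° = 0.9935
α = arctan(0.9935) = 44.81°

45°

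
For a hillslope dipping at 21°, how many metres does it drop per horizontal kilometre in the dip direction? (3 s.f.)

drop per km = 1000 × tan 21° = 1000 × 0.3839

384 m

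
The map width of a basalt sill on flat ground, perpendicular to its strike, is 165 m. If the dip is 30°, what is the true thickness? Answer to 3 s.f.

True thickness t = w · sin(dip) = 165 × sin 30°
t = 165 × 0.5000 = 82.500 m

82.5 m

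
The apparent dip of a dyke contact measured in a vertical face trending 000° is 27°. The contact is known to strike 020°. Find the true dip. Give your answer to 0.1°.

56.1°

The section is 20° from the strike.
tan δ = tan α / sin β = tan 27° / sin 20° = 0.5095 / 0.3420 = 1.4898
true dip = arctan 1.4898 = 56.13°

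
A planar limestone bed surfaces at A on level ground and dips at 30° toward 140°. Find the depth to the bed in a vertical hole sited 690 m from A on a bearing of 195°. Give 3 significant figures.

228 m

The hole lies 55° from the dip direction, so the down-dip offset is 690 × cos 55° = 395.77 m.
Depth = down-dip offset × tan(dip) = 395.77 × tan 30° = 395.77 × 0.5774
Depth = 228.50 m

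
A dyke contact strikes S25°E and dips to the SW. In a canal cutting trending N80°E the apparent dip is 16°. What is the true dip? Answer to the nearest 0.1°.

The section is 75° from the strike.
tan(true dip) = tan 16° / sin 75° = 0.2969
δ = arctan(0.2969) = 16.53°

16.5°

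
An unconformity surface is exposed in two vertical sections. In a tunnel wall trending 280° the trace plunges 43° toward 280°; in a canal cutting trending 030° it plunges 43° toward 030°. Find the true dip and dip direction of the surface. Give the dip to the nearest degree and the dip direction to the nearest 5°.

Represent each trace as a vector plunging at its apparent dip toward its trend (east-north-up frame): v₁ = (-0.720, 0.127, -0.682), v₂ = (0.366, 0.633, -0.682).
The plane normal is n = v₁ × v₂ ∝ (-0.345, 0.741, 0.503).
Dip δ = arctan(|n_h|/n_z) = arctan(0.817/0.503) = 58.4°.
The horizontal component of n points toward azimuth atan2(n_x, n_y) = 335°, the dip direction.

true dip 58°, dip direction 335°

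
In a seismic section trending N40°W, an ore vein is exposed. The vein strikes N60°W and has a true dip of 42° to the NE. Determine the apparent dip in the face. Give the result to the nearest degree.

The section lies 20° from the strike.
tan α = tan 42° × sin 20° = 0.9004 × 0.3420 = 0.3080
apparent dip = arctan 0.3080 = 17.12°

17°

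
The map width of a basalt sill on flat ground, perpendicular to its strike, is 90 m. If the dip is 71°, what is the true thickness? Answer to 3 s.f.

True thickness t = w · sin(dip) = 90 × sin 71°
t = 90 × 0.9455 = 85.097 m

85.1 m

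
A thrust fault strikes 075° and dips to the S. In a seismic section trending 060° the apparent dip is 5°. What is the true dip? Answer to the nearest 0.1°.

β = acute angle between strike 075° and section 060° = 15°.
tan δ = tan α / sin β = tan 5° / sin 15° = 0.0875 / 0.2588 = 0.3380
δ = arctan(0.3380) = 18.68°

18.7°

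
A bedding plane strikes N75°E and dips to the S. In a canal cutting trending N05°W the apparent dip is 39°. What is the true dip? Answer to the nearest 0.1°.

39.4°

β = acute angle between strike N75°E and section N05°W = 80°.
tan(true dip) = tan 39° / sin 80° = 0.8223
δ = arctan(0.8223) = 39.43°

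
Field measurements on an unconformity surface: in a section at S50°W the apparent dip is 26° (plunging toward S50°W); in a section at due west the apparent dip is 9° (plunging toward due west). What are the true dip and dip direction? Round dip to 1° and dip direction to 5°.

true dip 31°, dip direction 195°

The two traces are lines in the plane: v₁ = (sin 230°·cos 26°, cos 230°·cos 26°, −sin 26°), v₂ = (sin 270°·cos 9°, cos 270°·cos 9°, −sin 9°).
Cross product v₁ × v₂ gives the pole to the plane: n ∝ (-0.090, -0.325, 0.571).
Dip δ = arctan(|n_h|/n_z) = arctan(0.338/0.571) = 30.6°.
Dip direction = azimuth of (n_x, n_y) = atan2(-0.090, -0.325) = 196°.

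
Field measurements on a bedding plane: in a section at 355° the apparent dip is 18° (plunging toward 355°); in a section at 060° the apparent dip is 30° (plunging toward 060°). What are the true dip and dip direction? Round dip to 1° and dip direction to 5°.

Represent each trace as a vector plunging at its apparent dip toward its trend (east-north-up frame): v₁ = (-0.083, 0.947, -0.309), v₂ = (0.750, 0.433, -0.500).
n = v₁ × v₂ = (0.340, 0.273, 0.746) (taken with n_z > 0).
tan δ = √(n_x²+n_y²)/n_z = 0.436/0.746, so δ = 30.3°.
Dip direction = atan2(0.340, 0.273) = 51° (azimuth of n's horizontal projection).

true dip 30°, dip direction 050°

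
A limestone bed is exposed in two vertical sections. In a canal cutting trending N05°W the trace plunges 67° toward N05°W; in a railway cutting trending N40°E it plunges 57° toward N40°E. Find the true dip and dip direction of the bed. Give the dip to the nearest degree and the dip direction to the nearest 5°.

Represent each trace as a vector plunging at its apparent dip toward its trend (east-north-up frame): v₁ = (-0.034, 0.389, -0.921), v₂ = (0.350, 0.417, -0.839).
Cross product v₁ × v₂ gives the pole to the plane: n ∝ (-0.058, 0.351, 0.150).
tan δ = √(n_x²+n_y²)/n_z = 0.356/0.150, so δ = 67.1°.
Dip direction = azimuth of (n_x, n_y) = atan2(-0.058, 0.351) = 351°.

true dip 67°, dip direction 350°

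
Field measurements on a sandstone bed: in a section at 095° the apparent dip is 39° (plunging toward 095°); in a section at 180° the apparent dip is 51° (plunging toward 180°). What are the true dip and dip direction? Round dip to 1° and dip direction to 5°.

true dip 55°, dip direction 150°

Represent each trace as a vector plunging at its apparent dip toward its trend (east-north-up frame): v₁ = (0.774, -0.068, -0.629), v₂ = (0.000, -0.629, -0.777).
n = v₁ × v₂ = (0.343, -0.602, 0.487) (taken with n_z > 0).
True dip = arccos(n_z / |n|) = arccos(0.5753) = 54.9°.
Dip direction = azimuth of (n_x, n_y) = atan2(0.343, -0.602) = 150°.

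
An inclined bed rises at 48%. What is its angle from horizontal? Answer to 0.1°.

25.6°

tan θ = 48/100 = 0.4800
θ = arctan(0.4800) = 25.64°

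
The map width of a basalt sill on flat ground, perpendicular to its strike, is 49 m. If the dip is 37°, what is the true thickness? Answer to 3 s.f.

29.5 m

True thickness t = w · sin(dip) = 49 × sin 37°
t = 49 × 0.6018 = 29.489 m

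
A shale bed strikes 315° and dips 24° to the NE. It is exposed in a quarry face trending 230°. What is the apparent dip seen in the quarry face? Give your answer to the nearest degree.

24°

The section lies 85° from the strike.
tan α = tan 24° × sin 85° = 0.4452 × 0.9962 = 0.4435
apparent dip = arctan 0.4435 = 23.92°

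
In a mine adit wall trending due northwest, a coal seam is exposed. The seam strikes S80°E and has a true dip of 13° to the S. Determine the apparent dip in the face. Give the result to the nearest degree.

8°

The section lies 35° from the strike.
tan(apparent dip) = tan 13° · sin 35° = 0.1324
apparent dip = arctan 0.1324 = 7.54°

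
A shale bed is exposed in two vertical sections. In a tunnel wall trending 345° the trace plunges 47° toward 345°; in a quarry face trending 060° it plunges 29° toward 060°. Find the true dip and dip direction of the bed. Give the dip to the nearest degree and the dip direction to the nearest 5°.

true dip 48°, dip direction 000°

Represent each trace as a vector plunging at its apparent dip toward its trend (east-north-up frame): v₁ = (-0.177, 0.659, -0.731), v₂ = (0.757, 0.437, -0.485).
n = v₁ × v₂ = (-0.000, 0.640, 0.576) (taken with n_z > 0).
Dip δ = arctan(|n_h|/n_z) = arctan(0.640/0.576) = 48.0°.
The horizontal component of n points toward azimuth atan2(n_x, n_y) = 360°, the dip direction.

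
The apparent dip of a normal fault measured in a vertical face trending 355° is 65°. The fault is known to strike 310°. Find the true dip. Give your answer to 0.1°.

β = acute angle between strike 310° and section 355° = 45°.
tan δ = tan α / sin β = tan 65° / sin 45° = 2.1445 / 0.7071 = 3.0328
true dip = arctan 3.0328 = 71.75°

71.8°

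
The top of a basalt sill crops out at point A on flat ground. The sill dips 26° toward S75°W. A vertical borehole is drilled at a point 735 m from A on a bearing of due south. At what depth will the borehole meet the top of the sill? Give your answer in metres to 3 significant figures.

The hole lies 75° from the dip direction, so the down-dip offset is 735 × cos 75° = 190.23 m.
Depth = down-dip offset × tan(dip) = 190.23 × tan 26° = 190.23 × 0.4877
Depth = 92.78 m

92.8 m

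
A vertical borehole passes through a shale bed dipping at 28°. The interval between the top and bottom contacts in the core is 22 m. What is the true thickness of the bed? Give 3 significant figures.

19.4 m

True thickness t = h · cos(dip) = 22 × cos 28°
t = 22 × 0.8829 = 19.425 m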